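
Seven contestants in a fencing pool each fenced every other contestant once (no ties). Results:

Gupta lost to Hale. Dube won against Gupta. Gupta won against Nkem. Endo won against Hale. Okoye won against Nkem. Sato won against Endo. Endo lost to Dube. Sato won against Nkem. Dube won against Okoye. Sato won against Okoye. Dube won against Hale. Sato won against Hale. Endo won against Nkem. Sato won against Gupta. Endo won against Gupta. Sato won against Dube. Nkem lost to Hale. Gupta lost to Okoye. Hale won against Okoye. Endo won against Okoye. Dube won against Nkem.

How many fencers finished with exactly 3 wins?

Win totals: Dube 5, Endo 4, Hale 3, Okoye 2, Sato 6, Nkem 0, Gupta 1.
Exactly 3: Hale — 1 fencer.

1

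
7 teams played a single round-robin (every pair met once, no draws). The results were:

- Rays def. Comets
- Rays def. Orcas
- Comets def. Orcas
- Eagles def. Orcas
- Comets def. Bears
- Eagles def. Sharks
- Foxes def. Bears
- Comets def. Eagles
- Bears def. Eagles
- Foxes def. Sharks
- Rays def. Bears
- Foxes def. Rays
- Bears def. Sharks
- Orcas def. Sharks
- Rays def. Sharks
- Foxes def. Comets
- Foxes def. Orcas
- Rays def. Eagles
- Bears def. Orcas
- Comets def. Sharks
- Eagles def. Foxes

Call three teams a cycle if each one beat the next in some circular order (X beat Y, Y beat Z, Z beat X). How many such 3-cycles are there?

3

Win totals: Sharks 0, Eagles 3, Rays 5, Comets 4, Foxes 5, Bears 3, Orcas 1.
A team with w wins dominates both others in C(w,2) triples; summing gives 0 + 3 + 10 + 6 + 10 + 3 + 0 = 32 transitive triples.
Total triples C(7,3) = 35, so cyclic triples = 35 − 32 = 3.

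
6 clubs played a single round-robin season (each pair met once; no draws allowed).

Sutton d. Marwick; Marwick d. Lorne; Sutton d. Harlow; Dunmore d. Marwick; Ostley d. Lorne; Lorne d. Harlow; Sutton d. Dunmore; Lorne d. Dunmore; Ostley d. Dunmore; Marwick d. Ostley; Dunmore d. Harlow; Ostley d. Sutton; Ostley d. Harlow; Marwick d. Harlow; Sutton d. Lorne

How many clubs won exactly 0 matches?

1

Win totals: Harlow 0, Marwick 3, Sutton 4, Lorne 2, Ostley 4, Dunmore 2.
Exactly 0: Harlow — 1 club.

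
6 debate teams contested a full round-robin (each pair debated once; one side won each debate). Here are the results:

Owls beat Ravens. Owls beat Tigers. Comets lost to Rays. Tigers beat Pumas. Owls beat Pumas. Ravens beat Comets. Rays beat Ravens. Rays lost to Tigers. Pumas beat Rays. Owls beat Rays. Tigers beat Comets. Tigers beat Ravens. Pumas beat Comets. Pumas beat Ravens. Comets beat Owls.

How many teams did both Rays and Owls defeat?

Rays beat: Comets, Ravens.
Owls beat: Tigers, Pumas, Rays, Ravens.
Both beat: Ravens — 1.

1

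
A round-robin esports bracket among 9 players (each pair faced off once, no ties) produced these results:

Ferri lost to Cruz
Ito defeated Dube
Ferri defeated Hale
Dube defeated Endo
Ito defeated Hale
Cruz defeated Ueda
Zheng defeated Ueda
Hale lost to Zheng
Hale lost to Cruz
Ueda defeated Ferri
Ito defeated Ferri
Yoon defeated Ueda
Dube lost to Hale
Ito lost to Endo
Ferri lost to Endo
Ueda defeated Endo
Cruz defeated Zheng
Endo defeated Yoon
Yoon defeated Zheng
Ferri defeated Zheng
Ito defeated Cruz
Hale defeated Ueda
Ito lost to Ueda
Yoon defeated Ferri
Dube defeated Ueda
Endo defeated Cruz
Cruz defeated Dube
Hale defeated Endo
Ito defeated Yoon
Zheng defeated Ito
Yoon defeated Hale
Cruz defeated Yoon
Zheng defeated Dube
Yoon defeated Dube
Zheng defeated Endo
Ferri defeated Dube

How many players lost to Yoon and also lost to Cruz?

Yoon beat: Zheng, Dube, Ferri, Hale, Ueda.
Cruz beat: Zheng, Dube, Ferri, Yoon, Hale, Ueda.
Both beat: Zheng, Dube, Ferri, Hale, Ueda — 5.

5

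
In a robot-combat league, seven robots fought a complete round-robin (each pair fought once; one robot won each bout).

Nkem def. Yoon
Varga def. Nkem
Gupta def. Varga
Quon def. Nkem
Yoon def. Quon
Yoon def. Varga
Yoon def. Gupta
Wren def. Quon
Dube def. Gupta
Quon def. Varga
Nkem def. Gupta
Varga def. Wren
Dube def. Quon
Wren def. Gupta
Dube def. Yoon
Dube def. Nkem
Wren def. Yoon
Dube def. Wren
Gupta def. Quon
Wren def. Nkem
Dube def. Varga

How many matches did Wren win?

Wren's results: beat Gupta, Yoon, Nkem, Quon; lost to Dube, Varga.
That is 4 wins.

4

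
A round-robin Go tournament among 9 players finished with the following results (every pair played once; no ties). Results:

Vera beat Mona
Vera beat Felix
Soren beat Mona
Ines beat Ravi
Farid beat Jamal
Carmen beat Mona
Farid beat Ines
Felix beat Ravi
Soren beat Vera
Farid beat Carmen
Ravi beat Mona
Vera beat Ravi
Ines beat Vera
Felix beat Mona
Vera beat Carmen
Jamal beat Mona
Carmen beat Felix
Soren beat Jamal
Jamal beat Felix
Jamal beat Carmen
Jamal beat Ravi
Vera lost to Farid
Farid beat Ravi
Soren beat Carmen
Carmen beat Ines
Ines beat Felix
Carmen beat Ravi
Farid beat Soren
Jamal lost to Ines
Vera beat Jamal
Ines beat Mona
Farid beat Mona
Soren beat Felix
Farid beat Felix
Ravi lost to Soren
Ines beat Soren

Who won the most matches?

Farid

Win totals: Jamal 4, Ines 6, Soren 6, Felix 2, Farid 8, Carmen 4, Vera 5, Ravi 1, Mona 0.
Farid leads with 8 wins (next highest: 6).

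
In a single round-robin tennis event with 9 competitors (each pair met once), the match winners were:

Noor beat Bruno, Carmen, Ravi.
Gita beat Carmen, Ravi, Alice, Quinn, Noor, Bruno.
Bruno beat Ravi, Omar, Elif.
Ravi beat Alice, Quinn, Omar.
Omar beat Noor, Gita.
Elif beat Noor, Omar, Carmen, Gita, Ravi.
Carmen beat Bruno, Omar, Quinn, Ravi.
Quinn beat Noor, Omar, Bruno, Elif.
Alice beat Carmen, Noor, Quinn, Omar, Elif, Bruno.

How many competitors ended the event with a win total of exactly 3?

3

Win totals: Noor 3, Alice 6, Omar 2, Ravi 3, Gita 6, Carmen 4, Bruno 3, Elif 5, Quinn 4.
Exactly 3: Noor, Ravi, Bruno — 3 competitors.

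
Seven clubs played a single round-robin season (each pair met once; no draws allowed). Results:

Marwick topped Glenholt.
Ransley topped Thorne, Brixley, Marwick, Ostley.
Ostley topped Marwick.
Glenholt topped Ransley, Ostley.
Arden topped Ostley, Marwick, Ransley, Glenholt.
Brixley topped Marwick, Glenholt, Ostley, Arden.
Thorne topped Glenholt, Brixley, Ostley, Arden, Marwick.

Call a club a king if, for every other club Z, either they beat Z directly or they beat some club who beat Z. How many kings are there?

3

Glenholt cannot reach Arden in two steps.
Brixley cannot reach Thorne in two steps.
Thorne reaches everyone (king).
Ostley cannot reach Brixley, Thorne, Arden, Ransley in two steps.
Arden reaches everyone (king).
Ransley reaches everyone (king).
Marwick cannot reach Brixley, Thorne, Arden in two steps.
Kings: Thorne, Arden, Ransley — 3.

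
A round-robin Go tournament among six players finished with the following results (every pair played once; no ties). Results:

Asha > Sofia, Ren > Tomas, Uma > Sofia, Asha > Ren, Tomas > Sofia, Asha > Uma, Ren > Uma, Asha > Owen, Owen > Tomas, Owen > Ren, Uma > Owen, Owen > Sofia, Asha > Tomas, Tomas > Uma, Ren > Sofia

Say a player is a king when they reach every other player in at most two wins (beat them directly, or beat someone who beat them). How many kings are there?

1

Uma cannot reach Asha in two steps.
Sofia cannot reach Uma, Owen, Tomas, Ren, Asha in two steps.
Owen cannot reach Asha in two steps.
Tomas cannot reach Ren, Asha in two steps.
Ren cannot reach Asha in two steps.
Asha reaches everyone (king).
Kings: Asha — 1.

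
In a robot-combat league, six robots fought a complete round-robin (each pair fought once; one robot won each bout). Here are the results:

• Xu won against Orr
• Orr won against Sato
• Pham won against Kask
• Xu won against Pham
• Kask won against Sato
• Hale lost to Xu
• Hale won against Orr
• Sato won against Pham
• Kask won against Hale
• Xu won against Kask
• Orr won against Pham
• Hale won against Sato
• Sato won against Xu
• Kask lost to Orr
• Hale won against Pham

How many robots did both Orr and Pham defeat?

1

Orr beat: Kask, Sato, Pham.
Pham beat: Kask.
Both beat: Kask — 1.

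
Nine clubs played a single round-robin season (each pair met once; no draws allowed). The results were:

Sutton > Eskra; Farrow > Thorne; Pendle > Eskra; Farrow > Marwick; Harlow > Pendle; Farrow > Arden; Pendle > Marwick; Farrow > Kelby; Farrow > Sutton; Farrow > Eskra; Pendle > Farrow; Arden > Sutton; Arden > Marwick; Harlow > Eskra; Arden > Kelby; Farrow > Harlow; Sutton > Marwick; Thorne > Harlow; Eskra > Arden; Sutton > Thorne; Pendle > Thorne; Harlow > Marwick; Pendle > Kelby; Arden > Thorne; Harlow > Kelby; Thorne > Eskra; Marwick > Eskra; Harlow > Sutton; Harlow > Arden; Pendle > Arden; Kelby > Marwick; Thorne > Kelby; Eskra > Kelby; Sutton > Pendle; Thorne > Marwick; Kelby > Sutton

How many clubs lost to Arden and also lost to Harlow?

Arden beat: Thorne, Sutton, Marwick, Kelby.
Harlow beat: Pendle, Sutton, Marwick, Eskra, Kelby, Arden.
Both beat: Sutton, Marwick, Kelby — 3.

3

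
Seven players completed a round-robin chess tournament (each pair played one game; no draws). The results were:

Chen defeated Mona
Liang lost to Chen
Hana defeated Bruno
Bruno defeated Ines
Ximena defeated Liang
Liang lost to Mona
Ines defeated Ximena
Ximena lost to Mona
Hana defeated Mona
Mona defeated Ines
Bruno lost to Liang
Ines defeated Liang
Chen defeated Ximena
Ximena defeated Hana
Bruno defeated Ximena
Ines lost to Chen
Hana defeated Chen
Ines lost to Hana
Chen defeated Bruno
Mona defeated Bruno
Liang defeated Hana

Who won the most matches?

Win totals: Hana 4, Ximena 2, Liang 2, Bruno 2, Chen 5, Ines 2, Mona 4.
Chen leads with 5 wins (next highest: 4).

Chen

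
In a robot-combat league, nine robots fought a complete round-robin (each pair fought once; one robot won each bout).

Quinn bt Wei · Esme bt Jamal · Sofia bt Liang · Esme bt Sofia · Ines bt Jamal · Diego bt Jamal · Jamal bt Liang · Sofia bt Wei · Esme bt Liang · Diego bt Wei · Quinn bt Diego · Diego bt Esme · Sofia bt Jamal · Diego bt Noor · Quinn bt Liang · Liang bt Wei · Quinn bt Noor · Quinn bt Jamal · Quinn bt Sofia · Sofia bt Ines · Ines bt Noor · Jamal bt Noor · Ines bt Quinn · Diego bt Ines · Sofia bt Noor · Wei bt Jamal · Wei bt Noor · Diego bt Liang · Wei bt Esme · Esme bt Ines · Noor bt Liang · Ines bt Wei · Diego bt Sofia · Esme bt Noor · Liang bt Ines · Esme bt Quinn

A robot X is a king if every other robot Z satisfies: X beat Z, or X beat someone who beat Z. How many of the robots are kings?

4

Noor cannot reach Esme, Diego, Sofia, Jamal, Quinn in two steps.
Esme reaches everyone (king).
Diego reaches everyone (king).
Liang cannot reach Diego, Sofia in two steps.
Wei cannot reach Diego in two steps.
Sofia cannot reach Diego in two steps.
Jamal cannot reach Esme, Diego, Sofia, Quinn in two steps.
Ines reaches everyone (king).
Quinn reaches everyone (king).
Kings: Esme, Diego, Ines, Quinn — 4.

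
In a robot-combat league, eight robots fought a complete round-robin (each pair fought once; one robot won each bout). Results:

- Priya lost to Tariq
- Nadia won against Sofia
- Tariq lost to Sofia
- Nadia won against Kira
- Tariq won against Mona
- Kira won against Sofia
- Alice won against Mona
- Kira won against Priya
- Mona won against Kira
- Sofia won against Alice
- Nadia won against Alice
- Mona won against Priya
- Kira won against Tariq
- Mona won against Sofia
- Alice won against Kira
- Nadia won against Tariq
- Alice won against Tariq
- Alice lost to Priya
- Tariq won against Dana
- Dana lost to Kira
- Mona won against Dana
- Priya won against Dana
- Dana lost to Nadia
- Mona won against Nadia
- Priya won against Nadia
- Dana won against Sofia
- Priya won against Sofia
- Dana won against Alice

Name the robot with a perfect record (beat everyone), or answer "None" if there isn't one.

None

Highest win total is Nadia with 5 (out of 7 possible).
Nadia lost to Priya, Mona, so no robot went undefeated.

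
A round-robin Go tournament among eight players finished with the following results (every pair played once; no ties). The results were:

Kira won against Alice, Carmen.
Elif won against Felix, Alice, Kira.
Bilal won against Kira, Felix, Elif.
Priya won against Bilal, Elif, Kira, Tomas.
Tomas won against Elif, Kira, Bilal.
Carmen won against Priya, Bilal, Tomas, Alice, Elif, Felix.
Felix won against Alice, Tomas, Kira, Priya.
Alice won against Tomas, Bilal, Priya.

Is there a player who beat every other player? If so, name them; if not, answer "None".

None

Highest win total is Carmen with 6 (out of 7 possible).
Carmen lost to Kira, so no player went undefeated.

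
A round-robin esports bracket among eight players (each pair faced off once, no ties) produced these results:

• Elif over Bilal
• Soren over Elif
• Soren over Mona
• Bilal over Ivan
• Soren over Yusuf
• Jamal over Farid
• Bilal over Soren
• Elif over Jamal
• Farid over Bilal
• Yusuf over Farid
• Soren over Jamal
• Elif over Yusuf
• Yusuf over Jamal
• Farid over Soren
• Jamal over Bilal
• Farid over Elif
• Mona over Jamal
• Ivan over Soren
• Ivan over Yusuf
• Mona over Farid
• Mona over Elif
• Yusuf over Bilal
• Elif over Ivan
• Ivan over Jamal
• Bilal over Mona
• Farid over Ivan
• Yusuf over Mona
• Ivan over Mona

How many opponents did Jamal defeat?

2

Jamal's results: beat Farid, Bilal; lost to Mona, Yusuf, Ivan, Soren, Elif.
That is 2 wins.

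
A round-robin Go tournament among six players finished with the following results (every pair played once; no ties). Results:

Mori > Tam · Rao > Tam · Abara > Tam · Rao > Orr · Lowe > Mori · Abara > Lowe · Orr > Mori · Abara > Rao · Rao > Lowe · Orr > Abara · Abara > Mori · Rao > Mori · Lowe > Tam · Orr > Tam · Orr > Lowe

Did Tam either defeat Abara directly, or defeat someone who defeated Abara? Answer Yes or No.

Tam did not beat Abara directly.
Tam beat no one, so there is no intermediate player.

No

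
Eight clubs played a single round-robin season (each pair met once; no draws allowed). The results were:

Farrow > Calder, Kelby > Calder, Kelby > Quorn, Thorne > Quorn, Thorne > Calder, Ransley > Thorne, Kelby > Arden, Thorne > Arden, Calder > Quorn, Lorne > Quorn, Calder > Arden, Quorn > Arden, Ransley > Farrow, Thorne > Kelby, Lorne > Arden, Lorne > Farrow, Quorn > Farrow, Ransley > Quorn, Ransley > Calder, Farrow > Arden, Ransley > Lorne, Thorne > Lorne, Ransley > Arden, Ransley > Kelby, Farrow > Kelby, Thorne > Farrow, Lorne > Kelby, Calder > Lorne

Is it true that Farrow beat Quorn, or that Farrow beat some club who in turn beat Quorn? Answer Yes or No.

Farrow did not beat Quorn directly.
Farrow beat Kelby, Calder, Arden. Of those, Kelby beat Quorn.

Yes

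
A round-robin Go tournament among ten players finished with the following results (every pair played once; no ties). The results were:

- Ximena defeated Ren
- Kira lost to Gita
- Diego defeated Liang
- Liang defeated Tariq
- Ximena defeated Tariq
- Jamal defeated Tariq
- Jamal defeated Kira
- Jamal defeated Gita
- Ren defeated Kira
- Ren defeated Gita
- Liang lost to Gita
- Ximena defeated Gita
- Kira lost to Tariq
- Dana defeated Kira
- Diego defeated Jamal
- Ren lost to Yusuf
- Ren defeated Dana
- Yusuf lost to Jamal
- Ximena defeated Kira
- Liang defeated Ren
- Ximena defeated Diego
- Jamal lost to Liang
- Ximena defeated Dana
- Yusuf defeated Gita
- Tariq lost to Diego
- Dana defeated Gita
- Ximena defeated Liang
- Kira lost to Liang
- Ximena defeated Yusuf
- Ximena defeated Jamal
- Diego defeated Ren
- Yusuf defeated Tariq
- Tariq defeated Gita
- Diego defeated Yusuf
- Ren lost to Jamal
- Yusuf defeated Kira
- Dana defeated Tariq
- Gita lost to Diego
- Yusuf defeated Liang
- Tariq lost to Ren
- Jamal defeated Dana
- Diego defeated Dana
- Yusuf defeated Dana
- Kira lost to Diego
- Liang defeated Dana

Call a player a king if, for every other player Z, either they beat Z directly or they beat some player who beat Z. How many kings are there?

1

Yusuf cannot reach Diego, Ximena in two steps.
Diego cannot reach Ximena in two steps.
Jamal cannot reach Diego, Ximena in two steps.
Kira cannot reach Yusuf, Diego, Jamal, Gita, Ren, Ximena, Tariq, Dana, Liang in two steps.
Gita cannot reach Yusuf, Diego, Ximena in two steps.
Ren cannot reach Yusuf, Diego, Jamal, Ximena in two steps.
Ximena reaches everyone (king).
Tariq cannot reach Yusuf, Diego, Jamal, Ren, Ximena, Dana in two steps.
Dana cannot reach Yusuf, Diego, Jamal, Ren, Ximena in two steps.
Liang cannot reach Diego, Ximena in two steps.
Kings: Ximena — 1.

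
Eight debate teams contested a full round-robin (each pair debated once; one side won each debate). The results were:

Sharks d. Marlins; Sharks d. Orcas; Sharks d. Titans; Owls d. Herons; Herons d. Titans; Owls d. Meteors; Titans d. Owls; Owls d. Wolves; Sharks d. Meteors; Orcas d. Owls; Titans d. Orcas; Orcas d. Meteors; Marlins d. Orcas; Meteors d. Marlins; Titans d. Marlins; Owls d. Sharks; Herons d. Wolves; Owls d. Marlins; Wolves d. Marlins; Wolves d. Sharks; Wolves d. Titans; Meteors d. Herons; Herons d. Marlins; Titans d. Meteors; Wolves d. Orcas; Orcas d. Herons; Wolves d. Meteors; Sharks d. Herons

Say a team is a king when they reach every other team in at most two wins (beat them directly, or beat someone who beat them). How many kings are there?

Sharks reaches everyone (king).
Owls reaches everyone (king).
Orcas reaches everyone (king).
Wolves reaches everyone (king).
Titans reaches everyone (king).
Herons reaches everyone (king).
Marlins cannot reach Sharks, Wolves, Titans in two steps.
Meteors cannot reach Sharks, Owls in two steps.
Kings: Sharks, Owls, Orcas, Wolves, Titans, Herons — 6.

6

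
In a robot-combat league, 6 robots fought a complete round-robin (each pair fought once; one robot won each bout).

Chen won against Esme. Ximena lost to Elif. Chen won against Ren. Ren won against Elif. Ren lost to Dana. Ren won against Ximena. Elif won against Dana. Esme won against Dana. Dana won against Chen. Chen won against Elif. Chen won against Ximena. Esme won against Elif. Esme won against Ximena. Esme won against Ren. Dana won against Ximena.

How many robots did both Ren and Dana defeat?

Ren beat: Elif, Ximena.
Dana beat: Ren, Ximena, Chen.
Both beat: Ximena — 1.

1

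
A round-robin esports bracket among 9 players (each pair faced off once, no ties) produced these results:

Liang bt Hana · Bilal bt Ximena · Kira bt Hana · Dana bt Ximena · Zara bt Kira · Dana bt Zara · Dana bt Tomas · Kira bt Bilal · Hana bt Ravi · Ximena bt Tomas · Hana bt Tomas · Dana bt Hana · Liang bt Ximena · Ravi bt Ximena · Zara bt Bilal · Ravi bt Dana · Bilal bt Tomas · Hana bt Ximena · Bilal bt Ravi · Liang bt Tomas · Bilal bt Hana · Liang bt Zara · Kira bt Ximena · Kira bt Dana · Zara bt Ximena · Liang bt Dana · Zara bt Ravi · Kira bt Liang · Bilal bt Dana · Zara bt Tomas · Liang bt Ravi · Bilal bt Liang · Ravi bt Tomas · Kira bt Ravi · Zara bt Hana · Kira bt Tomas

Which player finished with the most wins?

Win totals: Kira 7, Zara 6, Dana 4, Liang 6, Hana 3, Bilal 6, Ravi 3, Tomas 0, Ximena 1.
Kira leads with 7 wins (next highest: 6).

Kira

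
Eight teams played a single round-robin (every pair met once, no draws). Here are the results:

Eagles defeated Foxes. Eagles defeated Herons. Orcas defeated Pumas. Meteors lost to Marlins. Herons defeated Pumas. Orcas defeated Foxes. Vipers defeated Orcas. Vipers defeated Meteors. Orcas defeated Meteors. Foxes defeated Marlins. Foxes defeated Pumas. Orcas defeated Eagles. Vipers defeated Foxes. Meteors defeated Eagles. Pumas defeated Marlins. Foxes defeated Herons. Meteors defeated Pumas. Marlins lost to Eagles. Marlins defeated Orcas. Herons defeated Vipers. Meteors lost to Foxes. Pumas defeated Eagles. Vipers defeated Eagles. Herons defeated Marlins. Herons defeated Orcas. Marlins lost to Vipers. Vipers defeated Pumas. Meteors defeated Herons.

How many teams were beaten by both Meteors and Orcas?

Meteors beat: Eagles, Herons, Pumas.
Orcas beat: Eagles, Foxes, Meteors, Pumas.
Both beat: Eagles, Pumas — 2.

2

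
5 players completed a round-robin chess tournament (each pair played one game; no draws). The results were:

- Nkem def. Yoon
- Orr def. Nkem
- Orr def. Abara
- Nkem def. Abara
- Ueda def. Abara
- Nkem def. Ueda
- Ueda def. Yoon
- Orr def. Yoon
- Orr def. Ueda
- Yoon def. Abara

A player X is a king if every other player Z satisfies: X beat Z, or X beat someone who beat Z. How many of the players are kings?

1

Yoon cannot reach Orr, Nkem, Ueda in two steps.
Abara cannot reach Yoon, Orr, Nkem, Ueda in two steps.
Orr reaches everyone (king).
Nkem cannot reach Orr in two steps.
Ueda cannot reach Orr, Nkem in two steps.
Kings: Orr — 1.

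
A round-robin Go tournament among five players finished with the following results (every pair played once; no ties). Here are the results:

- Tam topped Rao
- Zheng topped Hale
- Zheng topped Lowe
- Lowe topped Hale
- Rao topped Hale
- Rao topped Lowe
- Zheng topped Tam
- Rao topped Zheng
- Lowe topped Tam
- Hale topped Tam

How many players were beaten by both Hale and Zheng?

Hale beat: Tam.
Zheng beat: Hale, Lowe, Tam.
Both beat: Tam — 1.

1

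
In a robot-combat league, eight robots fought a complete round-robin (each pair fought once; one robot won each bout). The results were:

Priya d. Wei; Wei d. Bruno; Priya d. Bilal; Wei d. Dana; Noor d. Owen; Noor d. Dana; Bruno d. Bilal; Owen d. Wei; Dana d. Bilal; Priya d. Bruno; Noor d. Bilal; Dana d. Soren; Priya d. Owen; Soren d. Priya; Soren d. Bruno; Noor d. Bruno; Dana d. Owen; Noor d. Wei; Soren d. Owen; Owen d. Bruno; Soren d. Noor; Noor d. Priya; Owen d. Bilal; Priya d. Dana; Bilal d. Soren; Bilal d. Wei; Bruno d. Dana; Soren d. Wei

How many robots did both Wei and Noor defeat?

2

Wei beat: Bruno, Dana.
Noor beat: Bruno, Owen, Dana, Wei, Bilal, Priya.
Both beat: Bruno, Dana — 2.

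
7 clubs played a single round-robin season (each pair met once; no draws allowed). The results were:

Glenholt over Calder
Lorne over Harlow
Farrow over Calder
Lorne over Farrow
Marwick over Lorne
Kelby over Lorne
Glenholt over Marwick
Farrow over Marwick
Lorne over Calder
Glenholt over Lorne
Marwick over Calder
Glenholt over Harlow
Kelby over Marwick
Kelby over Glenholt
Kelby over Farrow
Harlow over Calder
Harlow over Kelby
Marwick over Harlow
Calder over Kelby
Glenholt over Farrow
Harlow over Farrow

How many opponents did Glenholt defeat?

5

Glenholt's results: beat Marwick, Harlow, Calder, Farrow, Lorne; lost to Kelby.
That is 5 wins.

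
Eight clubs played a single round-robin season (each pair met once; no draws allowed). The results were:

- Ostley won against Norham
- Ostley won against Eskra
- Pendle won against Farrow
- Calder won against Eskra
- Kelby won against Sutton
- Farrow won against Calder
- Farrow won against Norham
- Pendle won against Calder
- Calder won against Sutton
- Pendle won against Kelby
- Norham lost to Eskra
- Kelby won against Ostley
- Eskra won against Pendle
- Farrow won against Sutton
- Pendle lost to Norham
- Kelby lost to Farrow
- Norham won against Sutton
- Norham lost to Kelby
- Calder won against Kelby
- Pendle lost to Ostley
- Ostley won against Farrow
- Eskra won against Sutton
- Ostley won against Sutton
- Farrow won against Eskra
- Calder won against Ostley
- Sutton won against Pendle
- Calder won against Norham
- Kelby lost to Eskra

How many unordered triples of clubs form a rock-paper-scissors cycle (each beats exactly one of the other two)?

13

Win totals: Sutton 1, Kelby 3, Ostley 5, Eskra 4, Farrow 5, Calder 5, Norham 2, Pendle 3.
A club with w wins dominates both others in C(w,2) triples; summing gives 0 + 3 + 10 + 6 + 10 + 10 + 1 + 3 = 43 transitive triples.
Total triples C(8,3) = 56, so cyclic triples = 56 − 43 = 13.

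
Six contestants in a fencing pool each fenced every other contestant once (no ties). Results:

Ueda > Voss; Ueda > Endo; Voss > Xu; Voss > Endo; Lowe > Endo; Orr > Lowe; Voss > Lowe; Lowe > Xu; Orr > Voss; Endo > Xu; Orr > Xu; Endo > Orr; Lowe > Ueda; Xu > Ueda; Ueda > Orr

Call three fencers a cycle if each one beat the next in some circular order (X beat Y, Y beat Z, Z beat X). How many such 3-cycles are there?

Win totals: Lowe 3, Xu 1, Ueda 3, Orr 3, Endo 2, Voss 3.
A fencer with w wins dominates both others in C(w,2) triples; summing gives 3 + 0 + 3 + 3 + 1 + 3 = 13 transitive triples.
Total triples C(6,3) = 20, so cyclic triples = 20 − 13 = 7.

7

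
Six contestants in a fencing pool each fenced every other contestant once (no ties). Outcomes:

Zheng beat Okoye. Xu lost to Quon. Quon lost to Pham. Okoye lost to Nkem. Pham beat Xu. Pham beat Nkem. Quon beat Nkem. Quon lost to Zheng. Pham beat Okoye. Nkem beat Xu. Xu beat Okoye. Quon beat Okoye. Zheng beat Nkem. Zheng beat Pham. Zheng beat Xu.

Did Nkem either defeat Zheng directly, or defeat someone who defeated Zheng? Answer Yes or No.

Nkem did not beat Zheng directly.
Nkem beat Okoye, Xu, but each of them lost to Zheng. No two-step path.

No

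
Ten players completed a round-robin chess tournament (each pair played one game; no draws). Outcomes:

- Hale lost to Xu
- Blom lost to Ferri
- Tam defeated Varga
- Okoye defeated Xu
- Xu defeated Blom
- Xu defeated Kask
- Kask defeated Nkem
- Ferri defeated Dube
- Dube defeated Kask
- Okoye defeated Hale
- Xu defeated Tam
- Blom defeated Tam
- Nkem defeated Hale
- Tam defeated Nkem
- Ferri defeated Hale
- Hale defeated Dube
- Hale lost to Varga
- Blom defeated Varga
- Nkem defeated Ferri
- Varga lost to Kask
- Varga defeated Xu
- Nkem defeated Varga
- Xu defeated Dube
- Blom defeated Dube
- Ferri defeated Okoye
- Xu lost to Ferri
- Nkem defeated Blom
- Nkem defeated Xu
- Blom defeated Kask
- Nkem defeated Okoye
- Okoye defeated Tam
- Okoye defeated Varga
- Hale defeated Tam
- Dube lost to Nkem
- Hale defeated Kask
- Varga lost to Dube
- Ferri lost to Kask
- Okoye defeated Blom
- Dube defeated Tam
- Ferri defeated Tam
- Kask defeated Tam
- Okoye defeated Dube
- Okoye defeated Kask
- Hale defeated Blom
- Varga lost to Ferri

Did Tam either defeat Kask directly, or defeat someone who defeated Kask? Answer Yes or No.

Tam did not beat Kask directly.
Tam beat Nkem, Varga, but each of them lost to Kask. No two-step path.

No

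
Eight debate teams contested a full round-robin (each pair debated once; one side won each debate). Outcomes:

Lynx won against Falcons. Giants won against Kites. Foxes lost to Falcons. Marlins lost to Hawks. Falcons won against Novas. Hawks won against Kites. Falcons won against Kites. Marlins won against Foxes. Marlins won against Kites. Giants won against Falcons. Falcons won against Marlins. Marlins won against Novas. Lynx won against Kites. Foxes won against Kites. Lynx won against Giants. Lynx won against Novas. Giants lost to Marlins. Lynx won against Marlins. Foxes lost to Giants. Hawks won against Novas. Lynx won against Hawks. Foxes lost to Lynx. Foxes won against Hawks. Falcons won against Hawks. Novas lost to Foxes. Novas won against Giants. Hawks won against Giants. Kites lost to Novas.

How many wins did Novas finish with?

Novas' results: beat Kites, Giants; lost to Hawks, Lynx, Foxes, Marlins, Falcons.
That is 2 wins.

2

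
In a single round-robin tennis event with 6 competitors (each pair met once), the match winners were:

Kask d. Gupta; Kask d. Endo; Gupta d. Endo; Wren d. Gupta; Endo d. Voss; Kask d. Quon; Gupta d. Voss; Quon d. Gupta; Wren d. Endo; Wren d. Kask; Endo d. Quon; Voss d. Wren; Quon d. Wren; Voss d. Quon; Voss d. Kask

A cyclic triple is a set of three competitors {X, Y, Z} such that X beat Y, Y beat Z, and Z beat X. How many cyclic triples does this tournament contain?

Of the C(6,3) = 20 triples, the cyclic ones are: {Wren, Kask, Quon}; {Wren, Voss, Gupta}; {Wren, Voss, Endo}; {Wren, Quon, Endo}; {Kask, Voss, Gupta}; {Kask, Voss, Endo}; {Voss, Gupta, Quon}; {Gupta, Quon, Endo}.
That is 8.

8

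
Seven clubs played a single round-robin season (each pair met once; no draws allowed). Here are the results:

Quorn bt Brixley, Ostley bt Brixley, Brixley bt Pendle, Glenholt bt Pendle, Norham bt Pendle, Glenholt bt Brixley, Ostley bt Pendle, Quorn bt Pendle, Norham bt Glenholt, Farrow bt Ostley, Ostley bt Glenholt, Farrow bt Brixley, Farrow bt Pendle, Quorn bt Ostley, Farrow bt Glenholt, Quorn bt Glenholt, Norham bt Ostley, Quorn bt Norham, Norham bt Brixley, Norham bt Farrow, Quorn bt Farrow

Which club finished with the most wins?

Win totals: Norham 5, Glenholt 2, Brixley 1, Quorn 6, Ostley 3, Farrow 4, Pendle 0.
Quorn leads with 6 wins (next highest: 5).

Quorn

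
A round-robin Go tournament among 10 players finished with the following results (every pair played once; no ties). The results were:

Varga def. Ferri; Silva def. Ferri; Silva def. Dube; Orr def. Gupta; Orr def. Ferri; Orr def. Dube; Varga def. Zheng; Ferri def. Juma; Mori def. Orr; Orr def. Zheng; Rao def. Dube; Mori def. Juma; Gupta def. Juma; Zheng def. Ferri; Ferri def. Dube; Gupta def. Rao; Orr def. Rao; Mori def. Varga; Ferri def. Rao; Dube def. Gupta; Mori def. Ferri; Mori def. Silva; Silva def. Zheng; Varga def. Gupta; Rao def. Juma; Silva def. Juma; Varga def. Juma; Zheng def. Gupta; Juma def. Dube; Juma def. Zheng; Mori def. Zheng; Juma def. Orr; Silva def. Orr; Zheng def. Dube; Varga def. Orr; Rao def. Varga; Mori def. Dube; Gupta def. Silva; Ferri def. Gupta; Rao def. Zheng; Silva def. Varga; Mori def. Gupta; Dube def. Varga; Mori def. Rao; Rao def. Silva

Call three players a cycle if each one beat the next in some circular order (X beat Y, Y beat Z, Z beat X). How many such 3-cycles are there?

Win totals: Juma 3, Dube 2, Mori 9, Orr 5, Ferri 4, Varga 5, Silva 6, Zheng 3, Gupta 3, Rao 5.
A player with w wins dominates both others in C(w,2) triples; summing gives 3 + 1 + 36 + 10 + 6 + 10 + 15 + 3 + 3 + 10 = 97 transitive triples.
Total triples C(10,3) = 120, so cyclic triples = 120 − 97 = 23.

23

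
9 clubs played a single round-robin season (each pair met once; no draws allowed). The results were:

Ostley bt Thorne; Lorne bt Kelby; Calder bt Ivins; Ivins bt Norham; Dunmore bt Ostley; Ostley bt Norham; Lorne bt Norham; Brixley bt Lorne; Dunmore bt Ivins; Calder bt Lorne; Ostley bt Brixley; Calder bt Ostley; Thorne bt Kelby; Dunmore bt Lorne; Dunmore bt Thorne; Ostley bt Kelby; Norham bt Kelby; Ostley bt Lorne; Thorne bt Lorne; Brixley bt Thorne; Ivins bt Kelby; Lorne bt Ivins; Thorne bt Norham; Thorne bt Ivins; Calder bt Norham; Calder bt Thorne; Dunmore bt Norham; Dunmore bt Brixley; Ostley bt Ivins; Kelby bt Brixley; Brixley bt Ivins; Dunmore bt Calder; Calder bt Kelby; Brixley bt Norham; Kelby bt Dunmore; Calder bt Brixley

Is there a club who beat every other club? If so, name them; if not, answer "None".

None

Highest win total is Dunmore with 7 (out of 8 possible).
Dunmore lost to Kelby, so no club went undefeated.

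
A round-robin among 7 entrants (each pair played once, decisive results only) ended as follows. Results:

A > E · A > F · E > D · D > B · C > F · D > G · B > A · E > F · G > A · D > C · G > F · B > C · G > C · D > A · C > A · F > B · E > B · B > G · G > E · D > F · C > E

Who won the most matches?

D

Win totals: A 2, B 3, C 3, D 5, E 3, F 1, G 4.
D leads with 5 wins (next highest: 4).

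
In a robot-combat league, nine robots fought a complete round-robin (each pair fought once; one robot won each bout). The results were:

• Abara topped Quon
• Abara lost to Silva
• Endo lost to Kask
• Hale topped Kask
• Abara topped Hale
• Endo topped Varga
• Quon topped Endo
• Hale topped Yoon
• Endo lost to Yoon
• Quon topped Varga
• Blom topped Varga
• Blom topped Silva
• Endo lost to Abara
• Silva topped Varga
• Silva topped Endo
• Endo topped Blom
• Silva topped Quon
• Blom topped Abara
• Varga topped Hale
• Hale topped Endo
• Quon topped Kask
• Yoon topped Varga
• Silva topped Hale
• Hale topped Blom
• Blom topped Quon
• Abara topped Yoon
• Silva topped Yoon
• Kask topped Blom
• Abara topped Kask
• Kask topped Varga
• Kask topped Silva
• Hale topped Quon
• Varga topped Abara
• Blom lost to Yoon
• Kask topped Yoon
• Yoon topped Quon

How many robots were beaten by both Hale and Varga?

Hale beat: Blom, Kask, Yoon, Endo, Quon.
Varga beat: Abara, Hale.
No one was beaten by both.

0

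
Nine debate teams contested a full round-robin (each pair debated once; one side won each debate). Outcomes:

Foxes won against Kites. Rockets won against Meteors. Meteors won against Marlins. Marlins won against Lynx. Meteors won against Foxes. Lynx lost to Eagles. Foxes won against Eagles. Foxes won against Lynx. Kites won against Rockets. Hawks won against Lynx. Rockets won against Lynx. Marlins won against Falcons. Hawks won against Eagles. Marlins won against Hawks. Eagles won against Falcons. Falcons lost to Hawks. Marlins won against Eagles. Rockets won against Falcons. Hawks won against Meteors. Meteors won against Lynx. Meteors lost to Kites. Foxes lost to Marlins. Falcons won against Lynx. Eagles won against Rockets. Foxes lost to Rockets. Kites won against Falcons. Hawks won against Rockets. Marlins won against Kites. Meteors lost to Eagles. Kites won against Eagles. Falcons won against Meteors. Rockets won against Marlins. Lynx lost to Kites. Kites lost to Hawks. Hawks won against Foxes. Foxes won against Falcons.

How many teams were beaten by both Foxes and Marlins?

Foxes beat: Lynx, Eagles, Kites, Falcons.
Marlins beat: Lynx, Foxes, Eagles, Hawks, Kites, Falcons.
Both beat: Lynx, Eagles, Kites, Falcons — 4.

4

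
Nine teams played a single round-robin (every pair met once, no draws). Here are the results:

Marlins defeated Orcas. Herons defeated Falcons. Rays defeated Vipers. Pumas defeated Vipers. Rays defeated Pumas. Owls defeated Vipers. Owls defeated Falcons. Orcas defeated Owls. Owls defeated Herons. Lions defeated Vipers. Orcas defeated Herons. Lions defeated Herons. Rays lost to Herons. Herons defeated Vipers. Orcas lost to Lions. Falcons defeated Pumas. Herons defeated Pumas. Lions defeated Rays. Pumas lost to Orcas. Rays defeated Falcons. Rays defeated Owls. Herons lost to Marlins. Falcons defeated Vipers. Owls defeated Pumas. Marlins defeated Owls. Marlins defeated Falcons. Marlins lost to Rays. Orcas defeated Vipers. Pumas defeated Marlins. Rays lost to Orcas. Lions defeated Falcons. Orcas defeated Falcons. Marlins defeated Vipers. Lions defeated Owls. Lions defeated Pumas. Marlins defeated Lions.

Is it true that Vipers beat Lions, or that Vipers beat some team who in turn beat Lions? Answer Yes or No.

Vipers did not beat Lions directly.
Vipers beat no one, so there is no intermediate team.

No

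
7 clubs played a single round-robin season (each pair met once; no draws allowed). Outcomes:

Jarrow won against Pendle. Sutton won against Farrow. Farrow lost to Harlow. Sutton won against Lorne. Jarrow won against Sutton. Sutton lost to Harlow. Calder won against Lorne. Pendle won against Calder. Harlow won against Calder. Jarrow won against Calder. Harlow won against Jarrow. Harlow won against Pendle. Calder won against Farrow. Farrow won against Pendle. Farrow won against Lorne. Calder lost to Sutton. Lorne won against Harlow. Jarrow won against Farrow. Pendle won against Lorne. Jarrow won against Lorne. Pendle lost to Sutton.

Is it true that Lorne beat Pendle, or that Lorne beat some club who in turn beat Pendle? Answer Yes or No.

Yes

Lorne did not beat Pendle directly.
Lorne beat Harlow. Of those, Harlow beat Pendle.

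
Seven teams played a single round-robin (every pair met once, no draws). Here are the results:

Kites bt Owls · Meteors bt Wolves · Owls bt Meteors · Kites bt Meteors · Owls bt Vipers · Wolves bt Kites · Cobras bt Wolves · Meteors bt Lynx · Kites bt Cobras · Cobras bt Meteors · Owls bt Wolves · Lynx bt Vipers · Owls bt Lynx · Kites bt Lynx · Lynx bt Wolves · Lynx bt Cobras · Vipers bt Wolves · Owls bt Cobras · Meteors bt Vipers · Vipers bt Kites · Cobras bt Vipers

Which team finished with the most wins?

Owls

Win totals: Kites 4, Owls 5, Lynx 3, Cobras 3, Meteors 3, Wolves 1, Vipers 2.
Owls leads with 5 wins (next highest: 4).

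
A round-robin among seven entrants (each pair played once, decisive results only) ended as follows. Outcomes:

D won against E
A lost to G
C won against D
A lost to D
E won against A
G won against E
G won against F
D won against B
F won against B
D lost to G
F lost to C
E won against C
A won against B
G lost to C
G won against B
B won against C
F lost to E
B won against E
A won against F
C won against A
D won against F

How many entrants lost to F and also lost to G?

1

F beat: B.
G beat: A, B, D, E, F.
Both beat: B — 1.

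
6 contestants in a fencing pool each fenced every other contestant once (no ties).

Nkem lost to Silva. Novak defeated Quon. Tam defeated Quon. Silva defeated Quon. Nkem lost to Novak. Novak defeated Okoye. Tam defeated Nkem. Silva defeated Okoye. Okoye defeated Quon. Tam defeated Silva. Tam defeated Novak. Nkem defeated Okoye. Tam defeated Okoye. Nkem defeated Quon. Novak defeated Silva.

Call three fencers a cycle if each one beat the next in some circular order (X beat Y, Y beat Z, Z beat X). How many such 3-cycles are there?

0

Win totals: Okoye 1, Nkem 2, Silva 3, Quon 0, Novak 4, Tam 5.
A fencer with w wins dominates both others in C(w,2) triples; summing gives 0 + 1 + 3 + 0 + 6 + 10 = 20 transitive triples.
Total triples C(6,3) = 20, so cyclic triples = 20 − 20 = 0.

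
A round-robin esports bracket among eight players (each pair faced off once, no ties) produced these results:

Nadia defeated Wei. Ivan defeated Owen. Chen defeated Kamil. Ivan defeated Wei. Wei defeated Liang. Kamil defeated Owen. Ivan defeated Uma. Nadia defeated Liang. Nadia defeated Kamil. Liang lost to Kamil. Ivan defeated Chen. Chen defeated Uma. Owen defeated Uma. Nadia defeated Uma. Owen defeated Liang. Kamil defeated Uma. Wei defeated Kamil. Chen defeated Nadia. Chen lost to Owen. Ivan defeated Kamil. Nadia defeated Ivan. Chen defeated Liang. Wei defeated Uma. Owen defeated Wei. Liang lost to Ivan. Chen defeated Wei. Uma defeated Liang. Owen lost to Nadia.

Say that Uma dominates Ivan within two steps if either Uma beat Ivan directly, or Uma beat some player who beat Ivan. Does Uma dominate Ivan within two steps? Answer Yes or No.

Uma did not beat Ivan directly.
Uma beat Liang, but each of them lost to Ivan. No two-step path.

No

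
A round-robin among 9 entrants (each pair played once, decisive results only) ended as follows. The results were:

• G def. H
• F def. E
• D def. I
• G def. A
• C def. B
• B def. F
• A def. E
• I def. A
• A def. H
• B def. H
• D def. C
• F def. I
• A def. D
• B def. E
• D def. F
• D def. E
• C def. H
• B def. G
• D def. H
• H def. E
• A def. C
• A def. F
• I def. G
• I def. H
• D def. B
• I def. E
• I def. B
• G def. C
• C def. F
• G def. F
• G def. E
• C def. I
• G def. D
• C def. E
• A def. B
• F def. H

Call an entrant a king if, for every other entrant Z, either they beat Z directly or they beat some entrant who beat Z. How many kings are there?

5

A reaches everyone (king).
B reaches everyone (king).
C cannot reach D in two steps.
D reaches everyone (king).
E cannot reach A, B, C, D, F, G, H, I in two steps.
F cannot reach C, D in two steps.
G reaches everyone (king).
H cannot reach A, B, C, D, F, G, I in two steps.
I reaches everyone (king).
Kings: A, B, D, G, I — 5.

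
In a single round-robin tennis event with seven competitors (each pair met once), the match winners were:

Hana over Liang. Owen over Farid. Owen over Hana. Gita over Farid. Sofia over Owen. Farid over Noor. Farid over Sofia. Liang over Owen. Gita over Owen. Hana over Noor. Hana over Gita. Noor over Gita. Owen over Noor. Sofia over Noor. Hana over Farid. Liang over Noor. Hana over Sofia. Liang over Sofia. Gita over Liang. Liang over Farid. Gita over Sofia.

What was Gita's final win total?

4

Gita's results: beat Liang, Sofia, Owen, Farid; lost to Noor, Hana.
That is 4 wins.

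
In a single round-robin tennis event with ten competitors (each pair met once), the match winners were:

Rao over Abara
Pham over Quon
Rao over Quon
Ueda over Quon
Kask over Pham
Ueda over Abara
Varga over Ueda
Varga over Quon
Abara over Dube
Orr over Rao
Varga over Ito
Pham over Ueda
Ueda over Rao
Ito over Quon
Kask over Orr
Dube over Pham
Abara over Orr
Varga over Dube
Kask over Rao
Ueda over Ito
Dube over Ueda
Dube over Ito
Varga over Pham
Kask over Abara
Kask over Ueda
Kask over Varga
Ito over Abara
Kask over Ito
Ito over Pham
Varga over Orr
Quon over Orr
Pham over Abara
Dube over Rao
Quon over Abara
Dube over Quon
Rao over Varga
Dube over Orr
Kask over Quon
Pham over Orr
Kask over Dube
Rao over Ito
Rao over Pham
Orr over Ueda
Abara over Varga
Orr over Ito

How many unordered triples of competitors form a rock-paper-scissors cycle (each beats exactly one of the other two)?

22

Win totals: Orr 3, Rao 5, Dube 6, Kask 9, Varga 6, Quon 2, Ito 3, Pham 4, Abara 3, Ueda 4.
A competitor with w wins dominates both others in C(w,2) triples; summing gives 3 + 10 + 15 + 36 + 15 + 1 + 3 + 6 + 3 + 6 = 98 transitive triples.
Total triples C(10,3) = 120, so cyclic triples = 120 − 98 = 22.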